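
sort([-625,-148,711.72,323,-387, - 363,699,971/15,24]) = [ - 625,- 387 , -363, - 148,24,971/15,323,699,711.72] 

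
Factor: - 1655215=  -  5^1*331043^1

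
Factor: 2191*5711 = 7^1*313^1*5711^1 = 12512801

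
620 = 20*31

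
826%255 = 61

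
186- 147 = 39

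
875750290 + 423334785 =1299085075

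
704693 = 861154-156461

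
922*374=344828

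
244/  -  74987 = - 1 + 74743/74987 = -0.00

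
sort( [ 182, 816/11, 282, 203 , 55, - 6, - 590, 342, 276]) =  [ - 590, - 6, 55, 816/11,182,  203, 276,282, 342 ] 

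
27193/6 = 4532 + 1/6=4532.17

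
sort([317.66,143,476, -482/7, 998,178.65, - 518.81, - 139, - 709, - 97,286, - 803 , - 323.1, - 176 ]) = [ - 803, - 709, - 518.81, - 323.1, - 176, - 139, - 97, - 482/7,143,178.65,286,317.66, 476,998 ]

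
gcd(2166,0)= 2166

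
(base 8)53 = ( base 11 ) 3A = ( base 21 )21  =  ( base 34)19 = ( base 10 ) 43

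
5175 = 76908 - 71733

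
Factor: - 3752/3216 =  - 2^(-1)* 3^(- 1 ) * 7^1=-7/6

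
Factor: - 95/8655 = -3^( - 1)*19^1 *577^(-1 ) = - 19/1731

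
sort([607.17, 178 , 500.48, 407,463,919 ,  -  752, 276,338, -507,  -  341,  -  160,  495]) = [  -  752, - 507,  -  341,-160, 178,276,338,407, 463, 495, 500.48,607.17,919 ]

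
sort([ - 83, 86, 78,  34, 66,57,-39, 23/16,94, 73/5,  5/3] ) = [ - 83, - 39, 23/16,5/3,73/5,  34, 57, 66, 78, 86, 94 ]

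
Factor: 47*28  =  1316 = 2^2*7^1*47^1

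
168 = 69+99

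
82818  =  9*9202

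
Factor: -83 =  - 83^1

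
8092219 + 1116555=9208774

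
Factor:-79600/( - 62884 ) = 2^2*5^2*79^(  -  1) = 100/79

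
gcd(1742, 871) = 871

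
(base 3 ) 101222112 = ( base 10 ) 8006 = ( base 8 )17506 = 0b1111101000110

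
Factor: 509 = 509^1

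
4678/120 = 2339/60 = 38.98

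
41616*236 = 9821376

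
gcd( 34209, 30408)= 3801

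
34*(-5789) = - 196826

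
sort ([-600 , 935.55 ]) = [ - 600,935.55 ] 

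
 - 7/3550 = - 1 + 3543/3550 = - 0.00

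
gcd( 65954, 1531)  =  1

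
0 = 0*620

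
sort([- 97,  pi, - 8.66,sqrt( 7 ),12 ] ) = [ - 97 , - 8.66,sqrt (7), pi,12 ]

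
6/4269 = 2/1423 =0.00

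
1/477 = 1/477= 0.00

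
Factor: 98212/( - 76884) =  - 571/447 = - 3^(-1)*149^(- 1)*571^1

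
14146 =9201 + 4945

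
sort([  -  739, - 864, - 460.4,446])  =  [ - 864 , - 739,  -  460.4, 446]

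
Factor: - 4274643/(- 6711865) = 3^1*5^(  -  1)*719^( - 1 )*1867^(- 1) * 1424881^1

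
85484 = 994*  86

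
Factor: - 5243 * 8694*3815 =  - 173897779230 = - 2^1*3^3*5^1*7^4*23^1 * 107^1*109^1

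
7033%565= 253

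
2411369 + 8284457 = 10695826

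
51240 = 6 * 8540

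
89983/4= 89983/4 = 22495.75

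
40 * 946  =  37840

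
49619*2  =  99238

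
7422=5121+2301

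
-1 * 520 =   -  520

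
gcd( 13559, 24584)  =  7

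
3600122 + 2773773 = 6373895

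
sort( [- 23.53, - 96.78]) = [-96.78, - 23.53]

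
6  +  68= 74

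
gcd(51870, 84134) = 2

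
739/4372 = 739/4372 =0.17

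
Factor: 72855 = 3^2*5^1*1619^1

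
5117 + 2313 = 7430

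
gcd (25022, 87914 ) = 2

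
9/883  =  9/883 = 0.01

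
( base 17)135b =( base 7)23063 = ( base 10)5876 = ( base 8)13364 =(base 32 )5nk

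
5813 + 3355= 9168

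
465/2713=465/2713 = 0.17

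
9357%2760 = 1077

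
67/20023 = 67/20023 = 0.00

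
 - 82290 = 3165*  ( - 26)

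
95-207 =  - 112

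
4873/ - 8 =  - 610+7/8= -609.12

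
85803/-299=-287 + 10/299=-286.97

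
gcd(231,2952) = 3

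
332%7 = 3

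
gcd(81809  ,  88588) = 1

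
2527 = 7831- 5304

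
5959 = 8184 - 2225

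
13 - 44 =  - 31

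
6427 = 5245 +1182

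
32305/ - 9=- 3590+5/9= - 3589.44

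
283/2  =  283/2 = 141.50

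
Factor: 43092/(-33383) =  - 2^2 * 3^4*251^( - 1) = - 324/251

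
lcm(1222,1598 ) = 20774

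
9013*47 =423611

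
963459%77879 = 28911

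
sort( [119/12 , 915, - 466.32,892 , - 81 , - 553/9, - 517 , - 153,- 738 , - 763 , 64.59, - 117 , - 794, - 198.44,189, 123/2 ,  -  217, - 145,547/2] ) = [-794, - 763, - 738 ,-517 , - 466.32, - 217, - 198.44, - 153 ,-145, - 117, - 81 , - 553/9,119/12,  123/2,64.59 , 189, 547/2,892 , 915 ] 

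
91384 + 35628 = 127012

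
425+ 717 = 1142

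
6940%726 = 406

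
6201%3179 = 3022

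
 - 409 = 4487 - 4896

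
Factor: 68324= 2^2*19^1 * 29^1*31^1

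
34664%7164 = 6008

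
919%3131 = 919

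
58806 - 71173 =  - 12367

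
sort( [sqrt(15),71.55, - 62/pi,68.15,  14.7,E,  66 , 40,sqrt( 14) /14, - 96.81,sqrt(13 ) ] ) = [ - 96.81, - 62/pi,sqrt(14)/14,E,sqrt(13 ),sqrt (15),14.7,40,66, 68.15,  71.55 ] 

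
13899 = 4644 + 9255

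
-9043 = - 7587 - 1456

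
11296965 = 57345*197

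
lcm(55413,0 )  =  0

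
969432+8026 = 977458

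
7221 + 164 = 7385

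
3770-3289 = 481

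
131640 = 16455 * 8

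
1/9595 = 1/9595 = 0.00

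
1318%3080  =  1318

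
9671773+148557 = 9820330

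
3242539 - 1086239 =2156300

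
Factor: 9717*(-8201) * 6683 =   -  532562368911 =- 3^1*41^2*59^1*79^1*139^1*163^1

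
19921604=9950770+9970834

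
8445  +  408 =8853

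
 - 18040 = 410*(-44 )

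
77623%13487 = 10188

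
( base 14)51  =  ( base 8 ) 107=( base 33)25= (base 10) 71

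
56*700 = 39200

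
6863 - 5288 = 1575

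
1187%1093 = 94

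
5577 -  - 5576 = 11153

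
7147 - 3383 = 3764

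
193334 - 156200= 37134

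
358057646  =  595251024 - 237193378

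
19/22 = 19/22 = 0.86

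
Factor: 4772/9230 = 2386/4615  =  2^1*5^( - 1 )*13^( - 1 )*71^( - 1 )*1193^1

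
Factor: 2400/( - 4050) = - 16/27 = -2^4*3^(-3)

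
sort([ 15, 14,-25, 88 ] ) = [ - 25, 14, 15, 88] 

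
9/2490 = 3/830 =0.00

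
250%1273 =250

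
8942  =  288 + 8654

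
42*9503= 399126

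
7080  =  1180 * 6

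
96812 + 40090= 136902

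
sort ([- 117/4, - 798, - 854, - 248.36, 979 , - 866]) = [-866, - 854 , - 798 , - 248.36, - 117/4, 979]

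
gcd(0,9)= 9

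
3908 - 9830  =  -5922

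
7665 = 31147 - 23482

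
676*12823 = 8668348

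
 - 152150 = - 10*15215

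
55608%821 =601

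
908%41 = 6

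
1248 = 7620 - 6372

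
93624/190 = 492 + 72/95 = 492.76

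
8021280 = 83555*96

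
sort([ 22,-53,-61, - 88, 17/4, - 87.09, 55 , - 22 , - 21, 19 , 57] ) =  [ - 88,-87.09, - 61,-53, - 22,-21, 17/4, 19 , 22 , 55,57 ]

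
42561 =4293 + 38268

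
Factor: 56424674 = 2^1 * 2383^1*11839^1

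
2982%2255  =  727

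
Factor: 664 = 2^3*83^1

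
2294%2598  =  2294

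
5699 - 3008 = 2691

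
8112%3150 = 1812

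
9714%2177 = 1006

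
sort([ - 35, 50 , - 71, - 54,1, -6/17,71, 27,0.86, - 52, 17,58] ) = [-71, - 54,-52,-35, - 6/17,0.86, 1, 17,27,  50, 58, 71]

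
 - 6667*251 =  - 1673417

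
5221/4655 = 5221/4655 =1.12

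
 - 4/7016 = - 1 + 1753/1754 = -0.00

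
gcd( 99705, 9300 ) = 15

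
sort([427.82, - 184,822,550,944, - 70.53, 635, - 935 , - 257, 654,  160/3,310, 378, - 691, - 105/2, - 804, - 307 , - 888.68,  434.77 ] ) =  [ - 935, - 888.68, - 804, - 691 , - 307, - 257, - 184, - 70.53,-105/2,160/3, 310,  378,427.82, 434.77, 550, 635,654,  822,944]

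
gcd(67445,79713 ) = 1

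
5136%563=69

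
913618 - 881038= 32580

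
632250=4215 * 150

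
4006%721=401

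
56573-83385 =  - 26812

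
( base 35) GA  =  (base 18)1DC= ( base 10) 570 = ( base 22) 13K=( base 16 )23A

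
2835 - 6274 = -3439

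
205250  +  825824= 1031074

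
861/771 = 287/257 = 1.12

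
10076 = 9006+1070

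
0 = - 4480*0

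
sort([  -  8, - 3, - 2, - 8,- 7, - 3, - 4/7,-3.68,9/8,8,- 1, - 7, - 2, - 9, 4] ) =[ - 9, - 8, - 8, - 7, - 7, - 3.68, - 3, - 3, - 2, - 2, - 1,- 4/7,9/8,  4,8]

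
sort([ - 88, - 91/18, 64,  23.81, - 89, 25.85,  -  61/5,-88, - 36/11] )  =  [ - 89, - 88, - 88, - 61/5, - 91/18, - 36/11, 23.81,25.85,64]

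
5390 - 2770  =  2620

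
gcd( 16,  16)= 16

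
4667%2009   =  649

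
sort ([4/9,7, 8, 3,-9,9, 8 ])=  [ - 9,4/9, 3, 7, 8, 8,9 ]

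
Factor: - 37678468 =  - 2^2*9419617^1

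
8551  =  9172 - 621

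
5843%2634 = 575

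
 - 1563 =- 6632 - - 5069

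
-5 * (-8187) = 40935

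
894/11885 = 894/11885 = 0.08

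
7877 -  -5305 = 13182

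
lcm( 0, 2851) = 0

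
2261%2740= 2261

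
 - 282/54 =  - 6 + 7/9 = - 5.22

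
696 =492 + 204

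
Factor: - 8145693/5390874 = -905077/598986 =- 2^(-1)*3^( - 2)*107^(-1)* 293^1*311^ ( - 1)*3089^1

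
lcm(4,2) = 4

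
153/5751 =17/639 = 0.03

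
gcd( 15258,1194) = 6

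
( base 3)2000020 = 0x5B8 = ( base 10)1464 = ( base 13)888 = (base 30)1io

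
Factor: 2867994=2^1 * 3^3 * 173^1 * 307^1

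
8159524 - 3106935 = 5052589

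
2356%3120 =2356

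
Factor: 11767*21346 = 2^1*7^1*13^1*41^2*821^1=251178382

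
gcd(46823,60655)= 7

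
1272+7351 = 8623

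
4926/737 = 4926/737 = 6.68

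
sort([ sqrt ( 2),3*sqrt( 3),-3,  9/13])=[ - 3,9/13,sqrt( 2),  3*sqrt( 3)]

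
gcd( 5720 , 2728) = 88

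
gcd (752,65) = 1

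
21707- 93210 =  - 71503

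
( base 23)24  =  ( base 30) 1k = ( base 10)50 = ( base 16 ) 32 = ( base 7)101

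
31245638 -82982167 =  - 51736529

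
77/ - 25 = -77/25 = - 3.08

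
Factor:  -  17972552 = - 2^3*13^1* 61^1*2833^1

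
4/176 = 1/44 = 0.02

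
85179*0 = 0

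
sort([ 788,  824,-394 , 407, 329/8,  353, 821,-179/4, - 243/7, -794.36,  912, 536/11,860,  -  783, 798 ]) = [ - 794.36,  -  783 , - 394, - 179/4,  -  243/7, 329/8,536/11,353, 407,788,  798,821, 824,  860, 912 ] 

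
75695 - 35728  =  39967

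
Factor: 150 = 2^1 * 3^1*5^2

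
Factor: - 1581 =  - 3^1*17^1 * 31^1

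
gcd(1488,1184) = 16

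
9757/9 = 9757/9  =  1084.11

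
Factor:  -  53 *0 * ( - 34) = 0^1  =  0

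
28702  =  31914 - 3212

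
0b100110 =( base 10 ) 38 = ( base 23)1f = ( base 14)2A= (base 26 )1C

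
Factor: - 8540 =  - 2^2*5^1*7^1*61^1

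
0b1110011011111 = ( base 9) 11122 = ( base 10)7391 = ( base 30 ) 86b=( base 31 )7ld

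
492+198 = 690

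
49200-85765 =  - 36565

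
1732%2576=1732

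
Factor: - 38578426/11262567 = - 2^1*3^( - 1 )*113^1*1123^( - 1)*3343^(-1)*170701^1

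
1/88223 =1/88223 = 0.00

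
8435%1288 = 707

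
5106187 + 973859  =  6080046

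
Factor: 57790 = 2^1*5^1*5779^1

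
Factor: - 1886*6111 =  - 11525346 = - 2^1*3^2 *7^1*23^1 * 41^1*97^1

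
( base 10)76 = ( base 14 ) 56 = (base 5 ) 301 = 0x4c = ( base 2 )1001100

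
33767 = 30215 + 3552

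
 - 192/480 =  - 1+3/5 = - 0.40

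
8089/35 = 231 +4/35 =231.11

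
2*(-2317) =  - 4634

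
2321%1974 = 347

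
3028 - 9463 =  - 6435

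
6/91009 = 6/91009= 0.00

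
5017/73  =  68 + 53/73 = 68.73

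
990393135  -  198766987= 791626148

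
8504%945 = 944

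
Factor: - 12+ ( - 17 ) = -29=- 29^1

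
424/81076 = 106/20269 = 0.01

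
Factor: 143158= 2^1*31^1*2309^1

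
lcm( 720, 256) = 11520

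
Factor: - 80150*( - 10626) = 2^2 *3^1*5^2 *7^2*11^1*23^1*229^1= 851673900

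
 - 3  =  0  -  3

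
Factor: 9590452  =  2^2*2397613^1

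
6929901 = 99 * 69999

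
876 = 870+6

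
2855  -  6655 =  - 3800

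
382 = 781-399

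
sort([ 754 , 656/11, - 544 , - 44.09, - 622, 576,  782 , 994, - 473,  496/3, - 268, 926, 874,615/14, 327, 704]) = [ - 622,-544,  -  473 , - 268, - 44.09, 615/14,656/11, 496/3, 327 , 576,  704,754 , 782, 874, 926,994 ]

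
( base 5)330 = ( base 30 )30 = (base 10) 90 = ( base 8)132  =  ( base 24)3i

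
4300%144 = 124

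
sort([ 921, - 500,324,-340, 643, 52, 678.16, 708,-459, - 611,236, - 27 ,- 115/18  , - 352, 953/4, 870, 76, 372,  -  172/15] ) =[-611, - 500,  -  459,-352, - 340,-27, - 172/15, - 115/18,52,76,236, 953/4,324, 372, 643, 678.16, 708, 870, 921]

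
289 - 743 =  - 454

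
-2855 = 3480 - 6335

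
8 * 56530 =452240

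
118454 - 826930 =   -  708476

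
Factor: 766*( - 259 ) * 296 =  - 58724624 = - 2^4*7^1*37^2*383^1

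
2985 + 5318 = 8303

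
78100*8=624800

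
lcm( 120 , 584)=8760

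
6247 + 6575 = 12822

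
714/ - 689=  -  2 + 664/689 = - 1.04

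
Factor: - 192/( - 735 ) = 64/245 = 2^6*5^( - 1 )*7^( - 2 )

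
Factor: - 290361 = - 3^1*96787^1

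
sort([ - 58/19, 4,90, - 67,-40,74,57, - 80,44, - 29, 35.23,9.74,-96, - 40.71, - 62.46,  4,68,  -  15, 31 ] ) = [-96, - 80, -67 ,- 62.46,-40.71, - 40, - 29,-15, - 58/19,4, 4, 9.74, 31,35.23,44,57,68 , 74,90 ]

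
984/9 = 328/3 = 109.33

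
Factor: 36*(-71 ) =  - 2556 = - 2^2*3^2*71^1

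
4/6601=4/6601 = 0.00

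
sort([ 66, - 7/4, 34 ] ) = [ - 7/4,34,66 ]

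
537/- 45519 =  - 1+14994/15173 = -0.01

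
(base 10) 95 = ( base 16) 5f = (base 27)3E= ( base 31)32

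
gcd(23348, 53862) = 2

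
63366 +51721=115087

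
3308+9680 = 12988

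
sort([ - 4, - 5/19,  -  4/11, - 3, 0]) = [ - 4, - 3 , - 4/11, - 5/19, 0 ] 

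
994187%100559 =89156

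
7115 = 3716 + 3399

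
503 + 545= 1048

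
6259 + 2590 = 8849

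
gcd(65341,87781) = 1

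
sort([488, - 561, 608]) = [ - 561, 488, 608 ]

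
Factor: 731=17^1*43^1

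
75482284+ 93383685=168865969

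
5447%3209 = 2238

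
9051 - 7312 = 1739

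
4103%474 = 311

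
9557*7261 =69393377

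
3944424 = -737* ( - 5352 )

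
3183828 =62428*51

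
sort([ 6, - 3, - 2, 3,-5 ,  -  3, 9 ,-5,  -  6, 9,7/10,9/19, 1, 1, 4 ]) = [ - 6, -5, - 5, - 3,-3,  -  2 , 9/19 , 7/10, 1, 1,3,4,6 , 9, 9 ]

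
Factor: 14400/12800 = 2^(- 3)*3^2= 9/8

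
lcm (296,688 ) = 25456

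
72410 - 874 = 71536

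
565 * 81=45765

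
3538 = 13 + 3525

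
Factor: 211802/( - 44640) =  - 105901/22320= - 2^(-4)*3^( - 2)*5^( - 1)*31^( - 1)*137^1 * 773^1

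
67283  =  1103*61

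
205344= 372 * 552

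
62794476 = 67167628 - 4373152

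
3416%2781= 635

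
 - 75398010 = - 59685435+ - 15712575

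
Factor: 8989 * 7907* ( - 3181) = -226092829163=-89^1*101^1*  3181^1*7907^1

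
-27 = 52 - 79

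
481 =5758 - 5277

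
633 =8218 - 7585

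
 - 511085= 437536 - 948621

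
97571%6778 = 2679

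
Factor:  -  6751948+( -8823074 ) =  - 2^1*3^2 * 19^1*45541^1 = - 15575022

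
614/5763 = 614/5763 = 0.11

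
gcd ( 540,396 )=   36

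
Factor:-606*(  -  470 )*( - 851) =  - 242381820=-2^2*3^1*5^1 * 23^1*37^1*47^1*101^1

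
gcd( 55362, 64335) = 3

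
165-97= 68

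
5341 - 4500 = 841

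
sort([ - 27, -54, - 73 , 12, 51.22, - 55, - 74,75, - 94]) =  [ - 94, - 74, - 73, - 55,- 54,  -  27, 12,51.22, 75 ]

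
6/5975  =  6/5975 = 0.00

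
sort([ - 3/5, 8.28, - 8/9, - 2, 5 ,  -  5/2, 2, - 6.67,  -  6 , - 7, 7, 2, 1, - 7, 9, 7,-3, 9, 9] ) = [ - 7, - 7, - 6.67, - 6, -3, - 5/2, - 2, - 8/9, - 3/5 , 1, 2  ,  2, 5,7, 7, 8.28,9, 9, 9 ]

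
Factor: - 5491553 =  - 5491553^1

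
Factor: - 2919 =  - 3^1*7^1*139^1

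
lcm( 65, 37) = 2405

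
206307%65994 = 8325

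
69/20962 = 69/20962 = 0.00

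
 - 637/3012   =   -637/3012 = -0.21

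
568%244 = 80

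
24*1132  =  27168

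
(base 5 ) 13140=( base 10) 1045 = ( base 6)4501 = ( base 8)2025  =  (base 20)2c5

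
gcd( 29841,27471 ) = 3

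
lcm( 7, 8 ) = 56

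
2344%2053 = 291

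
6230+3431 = 9661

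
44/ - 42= - 2 + 20/21 = -1.05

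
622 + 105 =727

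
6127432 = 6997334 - 869902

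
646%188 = 82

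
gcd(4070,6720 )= 10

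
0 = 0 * 52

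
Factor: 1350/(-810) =-5/3=- 3^( - 1) * 5^1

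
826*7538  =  6226388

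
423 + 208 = 631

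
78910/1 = 78910 = 78910.00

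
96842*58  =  5616836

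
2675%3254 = 2675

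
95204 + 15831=111035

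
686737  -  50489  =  636248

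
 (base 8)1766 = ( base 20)2ae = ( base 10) 1014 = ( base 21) 266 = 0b1111110110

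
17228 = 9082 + 8146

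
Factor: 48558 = 2^1 * 3^1*8093^1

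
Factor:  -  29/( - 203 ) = 7^( - 1) =1/7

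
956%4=0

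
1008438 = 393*2566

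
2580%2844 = 2580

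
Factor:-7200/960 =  - 2^( - 1 )*3^1*5^1= -15/2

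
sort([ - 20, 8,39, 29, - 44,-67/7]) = [ - 44, - 20,-67/7,  8,29, 39]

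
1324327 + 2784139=4108466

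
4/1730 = 2/865 = 0.00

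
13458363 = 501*26863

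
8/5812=2/1453 = 0.00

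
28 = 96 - 68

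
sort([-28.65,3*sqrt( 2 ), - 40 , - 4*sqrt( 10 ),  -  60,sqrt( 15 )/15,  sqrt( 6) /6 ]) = [ - 60, - 40,-28.65, - 4 * sqrt(10 ), sqrt ( 15 )/15,sqrt( 6)/6,3*sqrt( 2 ) ] 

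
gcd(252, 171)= 9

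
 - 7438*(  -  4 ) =29752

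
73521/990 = 8169/110 = 74.26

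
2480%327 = 191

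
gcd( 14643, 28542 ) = 3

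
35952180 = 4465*8052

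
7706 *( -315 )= -2427390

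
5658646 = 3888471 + 1770175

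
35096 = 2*17548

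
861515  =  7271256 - 6409741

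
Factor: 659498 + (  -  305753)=353745 = 3^2 * 5^1*7^1*1123^1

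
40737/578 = 70 + 277/578  =  70.48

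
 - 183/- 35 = 183/35 = 5.23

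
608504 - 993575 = - 385071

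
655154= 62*10567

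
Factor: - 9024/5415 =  - 3008/1805=-2^6 * 5^( - 1)*19^( - 2) * 47^1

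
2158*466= 1005628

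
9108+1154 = 10262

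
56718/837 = 67+71/93 = 67.76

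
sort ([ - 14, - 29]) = [ - 29,-14 ] 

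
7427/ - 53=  - 7427/53  =  - 140.13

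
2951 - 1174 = 1777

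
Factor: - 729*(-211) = 153819 = 3^6*211^1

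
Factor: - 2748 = - 2^2*3^1 * 229^1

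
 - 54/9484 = -27/4742 =- 0.01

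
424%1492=424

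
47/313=47/313 = 0.15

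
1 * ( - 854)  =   - 854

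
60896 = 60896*1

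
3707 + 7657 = 11364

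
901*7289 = 6567389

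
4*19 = 76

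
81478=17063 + 64415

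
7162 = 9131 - 1969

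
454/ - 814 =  - 227/407= - 0.56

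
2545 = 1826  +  719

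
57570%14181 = 846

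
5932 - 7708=-1776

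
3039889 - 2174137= 865752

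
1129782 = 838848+290934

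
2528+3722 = 6250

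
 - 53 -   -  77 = 24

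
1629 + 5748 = 7377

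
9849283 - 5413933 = 4435350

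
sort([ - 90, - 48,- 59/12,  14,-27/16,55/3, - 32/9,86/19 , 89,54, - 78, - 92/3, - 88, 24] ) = [ - 90 , - 88, - 78, - 48, - 92/3 , - 59/12, - 32/9, - 27/16,  86/19,14,  55/3, 24,54,89]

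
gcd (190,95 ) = 95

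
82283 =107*769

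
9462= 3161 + 6301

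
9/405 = 1/45 = 0.02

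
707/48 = 707/48=14.73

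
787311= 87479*9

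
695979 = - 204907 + 900886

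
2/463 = 2/463 = 0.00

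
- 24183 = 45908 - 70091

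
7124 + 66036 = 73160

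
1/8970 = 1/8970 = 0.00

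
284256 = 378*752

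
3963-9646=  - 5683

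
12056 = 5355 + 6701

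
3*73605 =220815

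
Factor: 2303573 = 2303573^1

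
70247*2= 140494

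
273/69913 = 273/69913 = 0.00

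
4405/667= 4405/667=6.60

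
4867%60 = 7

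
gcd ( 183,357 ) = 3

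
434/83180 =217/41590 = 0.01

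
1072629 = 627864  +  444765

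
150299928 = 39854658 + 110445270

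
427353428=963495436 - 536142008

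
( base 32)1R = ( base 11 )54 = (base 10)59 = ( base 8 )73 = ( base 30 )1t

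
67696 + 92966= 160662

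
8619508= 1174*7342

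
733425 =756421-22996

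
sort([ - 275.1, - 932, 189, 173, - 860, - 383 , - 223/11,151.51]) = [-932,-860, - 383, - 275.1 , - 223/11, 151.51, 173,189]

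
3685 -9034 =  - 5349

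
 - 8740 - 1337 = -10077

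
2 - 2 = 0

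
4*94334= 377336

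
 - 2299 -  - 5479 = 3180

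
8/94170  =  4/47085 = 0.00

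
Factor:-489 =  -  3^1 * 163^1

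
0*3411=0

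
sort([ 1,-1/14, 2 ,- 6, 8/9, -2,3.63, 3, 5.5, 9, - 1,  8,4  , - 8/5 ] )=[ - 6 , - 2,- 8/5,-1 , - 1/14, 8/9 , 1,2,3, 3.63, 4, 5.5, 8, 9 ]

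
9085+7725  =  16810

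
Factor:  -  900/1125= - 4/5 = - 2^2*5^( - 1 ) 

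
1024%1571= 1024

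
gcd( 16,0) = 16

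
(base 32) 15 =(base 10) 37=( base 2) 100101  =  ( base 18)21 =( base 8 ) 45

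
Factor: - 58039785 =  - 3^2 *5^1*17^1 * 75869^1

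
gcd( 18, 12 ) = 6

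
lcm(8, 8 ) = 8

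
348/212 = 87/53 = 1.64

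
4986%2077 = 832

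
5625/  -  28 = -5625/28= - 200.89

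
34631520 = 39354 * 880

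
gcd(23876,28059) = 47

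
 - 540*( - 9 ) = 4860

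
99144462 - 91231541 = 7912921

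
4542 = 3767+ 775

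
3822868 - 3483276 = 339592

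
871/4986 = 871/4986 = 0.17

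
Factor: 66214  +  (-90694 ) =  - 24480 = - 2^5*3^2*5^1 *17^1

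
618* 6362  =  3931716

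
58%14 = 2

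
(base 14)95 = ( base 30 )4b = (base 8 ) 203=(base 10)131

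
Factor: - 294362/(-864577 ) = 2^1* 7^( - 1)*29^( - 1 )*53^1*2777^1* 4259^( - 1)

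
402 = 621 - 219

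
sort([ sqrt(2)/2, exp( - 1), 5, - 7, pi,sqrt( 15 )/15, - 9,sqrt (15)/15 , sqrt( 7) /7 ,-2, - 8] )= [ - 9, - 8, - 7, - 2 , sqrt(15) /15,  sqrt(15 )/15,  exp( - 1 ),sqrt ( 7)/7 , sqrt(  2 ) /2,pi,5 ] 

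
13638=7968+5670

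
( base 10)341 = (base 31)b0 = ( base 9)418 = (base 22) fb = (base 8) 525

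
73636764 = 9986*7374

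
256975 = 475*541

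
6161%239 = 186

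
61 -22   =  39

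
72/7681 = 72/7681 =0.01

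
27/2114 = 27/2114 = 0.01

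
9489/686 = 13+571/686 = 13.83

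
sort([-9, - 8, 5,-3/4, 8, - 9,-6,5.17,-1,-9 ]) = [ - 9, - 9, - 9, -8,-6, - 1,-3/4, 5,5.17, 8 ]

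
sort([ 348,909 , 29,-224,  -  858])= [  -  858,  -  224 , 29 , 348, 909 ] 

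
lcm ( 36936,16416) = 147744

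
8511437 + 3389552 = 11900989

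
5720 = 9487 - 3767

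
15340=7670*2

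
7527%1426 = 397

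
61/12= 61/12 = 5.08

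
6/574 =3/287 = 0.01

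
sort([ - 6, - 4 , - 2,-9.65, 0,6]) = [ - 9.65,  -  6, - 4 ,- 2, 0, 6]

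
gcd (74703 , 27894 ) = 3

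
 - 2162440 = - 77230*28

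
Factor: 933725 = 5^2*13^3*17^1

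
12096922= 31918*379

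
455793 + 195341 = 651134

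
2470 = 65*38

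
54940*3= 164820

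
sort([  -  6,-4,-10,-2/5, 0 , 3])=[ - 10,-6, - 4,-2/5,0 , 3] 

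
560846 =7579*74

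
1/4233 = 1/4233 = 0.00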